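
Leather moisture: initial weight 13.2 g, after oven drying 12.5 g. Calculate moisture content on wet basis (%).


5.3%


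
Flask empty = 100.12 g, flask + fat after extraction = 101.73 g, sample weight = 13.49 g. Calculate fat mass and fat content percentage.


Fat mass = 1.61 g
Fat content = 11.9%

Fat mass = 101.73 - 100.12 = 1.61 g
Fat% = 1.61 / 13.49 x 100 = 11.9%


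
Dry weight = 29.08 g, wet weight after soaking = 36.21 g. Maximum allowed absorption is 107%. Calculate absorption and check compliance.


Absorption = 24.5%
Compliant: Yes

WA = (36.21 - 29.08) / 29.08 x 100 = 24.5%
Maximum allowed: 107%
Compliant: Yes


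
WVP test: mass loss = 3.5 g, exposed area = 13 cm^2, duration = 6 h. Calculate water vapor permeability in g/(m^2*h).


WVP = mass_loss / (area x time) x 10000
WVP = 3.5 / (13 x 6) x 10000
WVP = 3.5 / 78 x 10000 = 448.72 g/(m^2*h)


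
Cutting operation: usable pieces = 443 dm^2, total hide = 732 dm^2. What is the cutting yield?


60.5%

Yield = usable / total x 100
Yield = 443 / 732 x 100 = 60.5%


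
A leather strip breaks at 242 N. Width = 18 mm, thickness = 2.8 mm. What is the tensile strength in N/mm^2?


4.80 N/mm^2


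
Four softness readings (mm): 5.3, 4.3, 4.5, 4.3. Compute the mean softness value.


4.60 mm


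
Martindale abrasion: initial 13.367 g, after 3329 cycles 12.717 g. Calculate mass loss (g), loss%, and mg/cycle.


Mass loss = 0.650 g
Loss = 4.86%
Rate = 0.195 mg/cycle

Loss = 13.367 - 12.717 = 0.650 g
Loss% = 0.650 / 13.367 x 100 = 4.86%
Rate = 0.650 / 3329 x 1000 = 0.195 mg/cycle


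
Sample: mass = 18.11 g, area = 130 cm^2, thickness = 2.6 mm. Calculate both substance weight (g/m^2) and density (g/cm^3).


SW = 18.11 / 130 x 10000 = 1393.1 g/m^2
Volume = 130 x 2.6 / 10 = 33.80 cm^3
Density = 18.11 / 33.80 = 0.536 g/cm^3


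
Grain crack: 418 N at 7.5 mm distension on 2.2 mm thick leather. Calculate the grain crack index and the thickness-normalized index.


Crack index = 418 / 7.5 = 55.7 N/mm
Normalized = 55.7 / 2.2 = 25.3 N/mm per mm


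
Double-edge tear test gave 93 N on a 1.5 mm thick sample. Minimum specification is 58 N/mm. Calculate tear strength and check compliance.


Tear strength = 93 / 1.5 = 62.0 N/mm
Required minimum = 58 N/mm
Compliant: Yes


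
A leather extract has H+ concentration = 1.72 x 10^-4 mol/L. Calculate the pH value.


pH = 3.76

pH = -log10[H+]
pH = -log10(1.72 x 10^-4) = 3.76


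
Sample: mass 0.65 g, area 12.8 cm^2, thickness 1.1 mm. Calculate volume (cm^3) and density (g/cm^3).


Thickness in cm = 1.1 / 10 = 0.11 cm
Volume = 12.8 x 0.11 = 1.408 cm^3
Density = 0.65 / 1.408 = 0.462 g/cm^3


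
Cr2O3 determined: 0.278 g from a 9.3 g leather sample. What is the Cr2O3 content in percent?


Cr2O3% = 0.278 / 9.3 x 100
Cr2O3% = 2.99%


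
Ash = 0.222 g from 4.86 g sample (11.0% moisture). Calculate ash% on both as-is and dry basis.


As-is ash = 4.57%
Dry-basis ash = 5.13%


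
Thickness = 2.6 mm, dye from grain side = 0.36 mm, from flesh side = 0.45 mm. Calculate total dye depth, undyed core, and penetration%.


Total dyed = 0.36 + 0.45 = 0.81 mm
Undyed core = 2.6 - 0.81 = 1.79 mm
Penetration = 0.81 / 2.6 x 100 = 31.2%


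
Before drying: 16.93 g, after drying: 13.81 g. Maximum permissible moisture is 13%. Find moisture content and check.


MC = (16.93 - 13.81) / 16.93 x 100 = 18.4%
Maximum: 13%
Acceptable: No


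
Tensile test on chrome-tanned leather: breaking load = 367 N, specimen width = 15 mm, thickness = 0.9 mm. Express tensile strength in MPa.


27.19 MPa

Cross-section = 15 x 0.9 = 13.5 mm^2
TS = 367 / 13.5 = 27.19 MPa
(1 N/mm^2 = 1 MPa)


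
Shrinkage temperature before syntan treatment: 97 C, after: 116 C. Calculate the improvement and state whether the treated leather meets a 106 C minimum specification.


Improvement = 19 C
Meets 106 C spec: Yes


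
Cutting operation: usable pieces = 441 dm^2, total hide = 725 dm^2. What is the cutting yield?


60.8%


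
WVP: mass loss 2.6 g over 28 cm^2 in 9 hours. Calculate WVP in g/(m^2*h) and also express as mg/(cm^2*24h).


WVP = 103.17 g/(m^2*h)
Daily rate = 247.62 mg/(cm^2*24h)

WVP = 2.6 / (28 x 9) x 10000 = 103.17 g/(m^2*h)
Mass loss in mg = 2.6 x 1000 = 2600 mg
Per cm^2 per 24h in mg: 2600 x 24 / (28 x 9) = 62400 / 252 = 247.62 mg/(cm^2*24h)


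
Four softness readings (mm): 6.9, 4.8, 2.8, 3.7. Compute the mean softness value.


Sum = 6.9 + 4.8 + 2.8 + 3.7
Mean = 18.2 / 4 = 4.55 mm


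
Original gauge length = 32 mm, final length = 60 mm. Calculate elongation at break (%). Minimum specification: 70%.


Extension = 60 - 32 = 28 mm
Elongation = 28 / 32 x 100 = 87.5%
Minimum required: 70%
Meets specification: Yes


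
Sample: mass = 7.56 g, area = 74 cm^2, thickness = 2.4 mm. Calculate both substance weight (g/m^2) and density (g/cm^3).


Substance weight = 1021.6 g/m^2
Density = 0.426 g/cm^3


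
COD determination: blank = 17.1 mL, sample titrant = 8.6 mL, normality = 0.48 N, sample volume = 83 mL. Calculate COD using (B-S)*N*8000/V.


393.3 mg/L


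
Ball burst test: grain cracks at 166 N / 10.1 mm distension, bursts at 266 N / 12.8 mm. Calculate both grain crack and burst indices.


Crack index = 16.4 N/mm
Burst index = 20.8 N/mm

Crack index = 166 / 10.1 = 16.4 N/mm
Burst index = 266 / 12.8 = 20.8 N/mm


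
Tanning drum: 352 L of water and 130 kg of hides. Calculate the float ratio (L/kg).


2.7


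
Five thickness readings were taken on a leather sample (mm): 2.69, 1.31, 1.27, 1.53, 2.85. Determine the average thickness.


Sum = 2.69 + 1.31 + 1.27 + 1.53 + 2.85 = 9.65
Average = 9.65 / 5 = 1.93 mm


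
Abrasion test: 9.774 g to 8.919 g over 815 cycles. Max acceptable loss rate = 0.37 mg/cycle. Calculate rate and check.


Loss = 9.774 - 8.919 = 0.855 g
Rate = 0.855 g / 815 cycles x 1000 = 1.049 mg/cycle
Max = 0.37 mg/cycle
Passes: No


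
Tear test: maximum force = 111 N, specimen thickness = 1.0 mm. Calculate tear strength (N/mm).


111.0 N/mm


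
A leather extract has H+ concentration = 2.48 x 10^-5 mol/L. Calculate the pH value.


pH = 4.61


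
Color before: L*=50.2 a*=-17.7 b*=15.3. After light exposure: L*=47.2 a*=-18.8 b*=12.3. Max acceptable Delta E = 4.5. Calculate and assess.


Delta E = 4.38
Passes: Yes

dL = -3.0, da = -1.1, db = -3.0
dE = sqrt((-3.0)^2 + (-1.1)^2 + (-3.0)^2) = 4.38
Max = 4.5
Passes: Yes


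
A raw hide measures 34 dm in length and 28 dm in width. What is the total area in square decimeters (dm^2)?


952 dm^2


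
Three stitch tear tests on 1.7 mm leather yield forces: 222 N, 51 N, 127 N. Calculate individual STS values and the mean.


STS1 = 130.6 N/mm
STS2 = 30.0 N/mm
STS3 = 74.7 N/mm
Mean = 78.4 N/mm

STS1 = 222 / 1.7 = 130.6 N/mm
STS2 = 51 / 1.7 = 30.0 N/mm
STS3 = 127 / 1.7 = 74.7 N/mm
Mean = (130.6 + 30.0 + 74.7) / 3 = 78.4 N/mm


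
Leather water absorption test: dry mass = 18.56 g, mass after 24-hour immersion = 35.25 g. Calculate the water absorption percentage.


89.9%

Water absorbed = 35.25 - 18.56 = 16.69 g
WA% = 16.69 / 18.56 x 100 = 89.9%


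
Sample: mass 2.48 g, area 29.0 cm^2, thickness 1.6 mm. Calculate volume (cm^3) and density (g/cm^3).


Thickness in cm = 1.6 / 10 = 0.16 cm
Volume = 29.0 x 0.16 = 4.640 cm^3
Density = 2.48 / 4.640 = 0.534 g/cm^3


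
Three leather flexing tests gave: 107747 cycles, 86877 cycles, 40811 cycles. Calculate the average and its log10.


Average = 78478 cycles
log10 = 4.89


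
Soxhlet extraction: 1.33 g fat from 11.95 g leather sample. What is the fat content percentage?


11.1%

Fat content = 1.33 / 11.95 x 100
Fat = 11.1%


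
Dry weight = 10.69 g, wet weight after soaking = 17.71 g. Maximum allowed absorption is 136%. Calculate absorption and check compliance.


Absorption = 65.7%
Compliant: Yes

WA = (17.71 - 10.69) / 10.69 x 100 = 65.7%
Maximum allowed: 136%
Compliant: Yes


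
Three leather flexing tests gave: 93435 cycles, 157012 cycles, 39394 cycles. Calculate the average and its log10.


Average = 96614 cycles
log10 = 4.99


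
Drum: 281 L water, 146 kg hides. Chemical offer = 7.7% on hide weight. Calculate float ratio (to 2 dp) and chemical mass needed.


Float ratio = 281 / 146 = 1.92
Chemical = 146 x 7.7 / 100 = 11.242 kg


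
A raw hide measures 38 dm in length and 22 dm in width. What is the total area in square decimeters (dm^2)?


836 dm^2

Area = length x width
Area = 38 x 22 = 836 dm^2


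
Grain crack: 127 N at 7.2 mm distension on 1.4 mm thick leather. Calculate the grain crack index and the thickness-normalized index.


Crack index = 127 / 7.2 = 17.6 N/mm
Normalized = 17.6 / 1.4 = 12.6 N/mm per mm


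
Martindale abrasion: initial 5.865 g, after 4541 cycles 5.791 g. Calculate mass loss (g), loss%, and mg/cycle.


Mass loss = 0.074 g
Loss = 1.26%
Rate = 0.016 mg/cycle

Loss = 5.865 - 5.791 = 0.074 g
Loss% = 0.074 / 5.865 x 100 = 1.26%
Rate = 0.074 / 4541 x 1000 = 0.016 mg/cycle


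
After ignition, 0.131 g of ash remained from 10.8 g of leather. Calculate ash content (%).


1.21%

Ash% = 0.131 / 10.8 x 100
Ash% = 1.21%


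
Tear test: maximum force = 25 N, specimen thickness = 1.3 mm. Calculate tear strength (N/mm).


Tear strength = force / thickness
Tear = 25 / 1.3 = 19.2 N/mm


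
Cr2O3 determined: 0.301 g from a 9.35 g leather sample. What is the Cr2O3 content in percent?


3.22%

Cr2O3% = 0.301 / 9.35 x 100
Cr2O3% = 3.22%


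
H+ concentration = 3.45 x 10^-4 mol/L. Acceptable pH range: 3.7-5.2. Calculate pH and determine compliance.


pH = -log10(3.45 x 10^-4) = 3.46
Range: 3.7 to 5.2
Compliant: No


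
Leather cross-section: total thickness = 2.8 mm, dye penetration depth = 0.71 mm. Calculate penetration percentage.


Penetration% = 0.71 / 2.8 x 100
Penetration = 25.4%


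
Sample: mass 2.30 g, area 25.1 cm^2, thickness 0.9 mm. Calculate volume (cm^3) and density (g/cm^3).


Volume = 2.259 cm^3
Density = 1.018 g/cm^3


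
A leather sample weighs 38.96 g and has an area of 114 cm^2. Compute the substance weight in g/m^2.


3417.5 g/m^2


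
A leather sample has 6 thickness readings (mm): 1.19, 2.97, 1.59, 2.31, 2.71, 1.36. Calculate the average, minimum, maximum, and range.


Average = 2.02 mm
Min = 1.19 mm
Max = 2.97 mm
Range = 1.78 mm

Sum = 12.13
Average = 12.13 / 6 = 2.02 mm
Minimum = 1.19 mm
Maximum = 2.97 mm
Range = 2.97 - 1.19 = 1.78 mm


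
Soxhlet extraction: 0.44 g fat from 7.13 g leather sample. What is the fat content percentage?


Fat content = 0.44 / 7.13 x 100
Fat = 6.2%


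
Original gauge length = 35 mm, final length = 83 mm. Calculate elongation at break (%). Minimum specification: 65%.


Elongation = 137.1%
Meets spec: Yes


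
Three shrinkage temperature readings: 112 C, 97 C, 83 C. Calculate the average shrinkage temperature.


97.3 C

Average = (112 + 97 + 83) / 3
Average = 292 / 3 = 97.3 C


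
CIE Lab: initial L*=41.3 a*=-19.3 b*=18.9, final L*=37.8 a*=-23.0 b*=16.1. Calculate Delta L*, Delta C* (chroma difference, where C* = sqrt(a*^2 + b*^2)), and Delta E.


Delta L* = 37.8 - 41.3 = -3.5
C1* = sqrt((-19.3)^2 + (18.9)^2) = 27.013
C2* = sqrt((-23.0)^2 + (16.1)^2) = 28.075
Delta C* = 28.075 - 27.013 = 1.06
Delta E = sqrt((-3.5)^2 + (-3.7)^2 + (-2.8)^2) = 5.81


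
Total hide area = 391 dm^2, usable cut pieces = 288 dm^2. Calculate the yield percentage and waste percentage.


Yield = 288 / 391 x 100 = 73.7%
Waste = 391 - 288 = 103 dm^2
Waste% = 100 - 73.7 = 26.3%


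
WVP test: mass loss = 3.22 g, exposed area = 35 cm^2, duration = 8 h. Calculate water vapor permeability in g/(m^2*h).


WVP = mass_loss / (area x time) x 10000
WVP = 3.22 / (35 x 8) x 10000
WVP = 3.22 / 280 x 10000 = 115.00 g/(m^2*h)


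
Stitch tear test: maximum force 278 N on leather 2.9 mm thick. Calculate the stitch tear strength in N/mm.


95.9 N/mm


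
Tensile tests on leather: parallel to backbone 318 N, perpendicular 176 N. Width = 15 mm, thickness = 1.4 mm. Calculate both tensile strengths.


Parallel = 15.14 N/mm^2
Perpendicular = 8.38 N/mm^2

Area = 15 x 1.4 = 21.0 mm^2
TS (parallel) = 318 / 21.0 = 15.14 N/mm^2
TS (perpendicular) = 176 / 21.0 = 8.38 N/mm^2


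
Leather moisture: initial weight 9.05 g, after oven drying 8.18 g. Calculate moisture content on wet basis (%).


Moisture = 9.05 - 8.18 = 0.87 g
MC = 0.87 / 9.05 x 100 = 9.6%


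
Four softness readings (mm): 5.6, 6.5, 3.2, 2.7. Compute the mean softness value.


4.50 mm


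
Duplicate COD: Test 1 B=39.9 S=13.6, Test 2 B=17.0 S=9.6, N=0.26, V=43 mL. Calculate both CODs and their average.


COD1 = 1272.2 mg/L
COD2 = 358.0 mg/L
Average = 815.1 mg/L

COD1 = (39.9 - 13.6) x 0.26 x 8000 / 43 = 1272.2 mg/L
COD2 = (17.0 - 9.6) x 0.26 x 8000 / 43 = 358.0 mg/L
Average = (1272.2 + 358.0) / 2 = 815.1 mg/L


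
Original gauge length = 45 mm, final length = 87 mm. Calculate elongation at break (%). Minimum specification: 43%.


Elongation = 93.3%
Meets spec: Yes

Extension = 87 - 45 = 42 mm
Elongation = 42 / 45 x 100 = 93.3%
Minimum required: 43%
Meets specification: Yes


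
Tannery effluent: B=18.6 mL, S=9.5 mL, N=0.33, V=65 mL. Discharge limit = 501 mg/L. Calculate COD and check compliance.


COD = (18.6 - 9.5) x 0.33 x 8000 / 65 = 369.6 mg/L
Limit: 501 mg/L
Compliant: Yes


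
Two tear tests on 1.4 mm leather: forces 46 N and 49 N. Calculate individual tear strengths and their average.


Tear 1 = 32.9 N/mm
Tear 2 = 35.0 N/mm
Average = 34.0 N/mm


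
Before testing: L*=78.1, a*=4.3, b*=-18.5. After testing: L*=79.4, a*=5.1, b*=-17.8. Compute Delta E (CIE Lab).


dL = 79.4 - 78.1 = 1.3
da = 5.1 - 4.3 = 0.8
db = -17.8 - (-18.5) = 0.7
dE = sqrt((1.3)^2 + (0.8)^2 + (0.7)^2) = 1.68


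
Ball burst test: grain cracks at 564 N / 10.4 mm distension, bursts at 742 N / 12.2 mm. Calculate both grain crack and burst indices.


Crack index = 54.2 N/mm
Burst index = 60.8 N/mm


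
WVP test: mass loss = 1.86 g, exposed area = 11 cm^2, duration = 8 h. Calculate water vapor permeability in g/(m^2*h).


WVP = mass_loss / (area x time) x 10000
WVP = 1.86 / (11 x 8) x 10000
WVP = 1.86 / 88 x 10000 = 211.36 g/(m^2*h)


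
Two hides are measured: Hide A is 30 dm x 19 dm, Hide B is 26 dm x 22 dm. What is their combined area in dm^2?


1142 dm^2


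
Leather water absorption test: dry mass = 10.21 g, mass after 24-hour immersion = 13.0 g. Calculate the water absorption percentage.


27.3%

Water absorbed = 13.0 - 10.21 = 2.79 g
WA% = 2.79 / 10.21 x 100 = 27.3%


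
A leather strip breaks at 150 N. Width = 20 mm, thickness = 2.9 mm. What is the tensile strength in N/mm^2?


2.59 N/mm^2


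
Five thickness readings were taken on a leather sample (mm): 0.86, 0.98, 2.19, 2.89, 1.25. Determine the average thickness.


1.63 mm

Sum = 0.86 + 0.98 + 2.19 + 2.89 + 1.25 = 8.17
Average = 8.17 / 5 = 1.63 mm


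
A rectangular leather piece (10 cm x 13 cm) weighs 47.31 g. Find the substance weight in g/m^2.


3639.2 g/m^2

Area = 10 x 13 = 130 cm^2
SW = 47.31 / 130 x 10000 = 3639.2 g/m^2


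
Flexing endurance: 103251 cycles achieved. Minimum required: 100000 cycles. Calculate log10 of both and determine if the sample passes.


log10(103251) = 5.01
log10(100000) = 5.00
Passes: Yes


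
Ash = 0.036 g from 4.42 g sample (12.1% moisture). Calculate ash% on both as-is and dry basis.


As-is ash% = 0.036 / 4.42 x 100 = 0.81%
Dry mass = 4.42 x (100 - 12.1) / 100 = 3.88518 g
Dry-basis ash% = 0.036 / 3.88518 x 100 = 0.93%


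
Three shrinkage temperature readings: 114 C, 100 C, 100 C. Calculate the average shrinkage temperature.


Average = (114 + 100 + 100) / 3
Average = 314 / 3 = 104.7 C


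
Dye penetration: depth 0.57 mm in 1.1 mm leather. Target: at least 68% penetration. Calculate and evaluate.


Penetration = 0.57 / 1.1 x 100 = 51.8%
Target: 68%
Meets target: No


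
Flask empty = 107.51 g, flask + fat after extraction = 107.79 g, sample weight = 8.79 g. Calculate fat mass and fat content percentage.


Fat mass = 0.28 g
Fat content = 3.2%


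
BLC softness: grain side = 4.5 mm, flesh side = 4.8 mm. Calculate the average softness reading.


Average = (4.5 + 4.8) / 2
Average = 4.65 mm


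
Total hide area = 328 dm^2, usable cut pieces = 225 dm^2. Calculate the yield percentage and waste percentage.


Yield = 68.6%
Waste = 31.4%

Yield = 225 / 328 x 100 = 68.6%
Waste = 328 - 225 = 103 dm^2
Waste% = 100 - 68.6 = 31.4%


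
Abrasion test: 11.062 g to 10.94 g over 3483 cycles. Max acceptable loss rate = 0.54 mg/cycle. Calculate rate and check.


Loss = 11.062 - 10.94 = 0.122 g
Rate = 0.122 g / 3483 cycles x 1000 = 0.035 mg/cycle
Max = 0.54 mg/cycle
Passes: Yes


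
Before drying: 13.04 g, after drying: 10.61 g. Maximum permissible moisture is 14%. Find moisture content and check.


MC = (13.04 - 10.61) / 13.04 x 100 = 18.6%
Maximum: 14%
Acceptable: No


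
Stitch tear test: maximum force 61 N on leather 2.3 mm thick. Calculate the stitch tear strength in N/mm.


26.5 N/mm

Stitch tear strength = force / thickness
STS = 61 / 2.3 = 26.5 N/mm


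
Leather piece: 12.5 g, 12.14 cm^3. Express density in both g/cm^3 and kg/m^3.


Density = 12.5 / 12.14 = 1.030 g/cm^3
Convert: 1.030 x 1000 = 1030 kg/m^3


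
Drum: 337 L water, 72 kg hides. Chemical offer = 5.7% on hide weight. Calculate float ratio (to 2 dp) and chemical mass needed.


Float ratio = 337 / 72 = 4.68
Chemical = 72 x 5.7 / 100 = 4.104 kg


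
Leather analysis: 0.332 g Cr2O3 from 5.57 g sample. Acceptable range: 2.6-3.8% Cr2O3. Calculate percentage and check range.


Cr2O3 = 5.96%
Within range: No


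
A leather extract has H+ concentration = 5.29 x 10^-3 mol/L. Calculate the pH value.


pH = -log10[H+]
pH = -log10(5.29 x 10^-3) = 2.28


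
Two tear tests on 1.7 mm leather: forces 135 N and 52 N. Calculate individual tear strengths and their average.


Tear 1 = 79.4 N/mm
Tear 2 = 30.6 N/mm
Average = 55.0 N/mm


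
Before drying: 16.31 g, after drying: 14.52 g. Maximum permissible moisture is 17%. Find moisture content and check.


MC = (16.31 - 14.52) / 16.31 x 100 = 11.0%
Maximum: 17%
Acceptable: Yes


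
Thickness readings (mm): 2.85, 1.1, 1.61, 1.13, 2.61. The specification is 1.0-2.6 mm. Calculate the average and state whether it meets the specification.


Sum = 9.30
Average = 9.30 / 5 = 1.86 mm
Specification range: 1.0 to 2.6 mm
Within spec: Yes


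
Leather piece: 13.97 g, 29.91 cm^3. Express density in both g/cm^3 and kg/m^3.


0.467 g/cm^3
467 kg/m^3

Density = 13.97 / 29.91 = 0.467 g/cm^3
Convert: 0.467 x 1000 = 467 kg/m^3


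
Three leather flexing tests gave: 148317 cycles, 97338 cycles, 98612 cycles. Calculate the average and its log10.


Average = 114756 cycles
log10 = 5.06

Average = (148317 + 97338 + 98612) / 3 = 114756 cycles
log10(114756) = 5.06


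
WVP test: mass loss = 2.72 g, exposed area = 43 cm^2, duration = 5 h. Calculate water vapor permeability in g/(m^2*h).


126.51 g/(m^2*h)

WVP = mass_loss / (area x time) x 10000
WVP = 2.72 / (43 x 5) x 10000
WVP = 2.72 / 215 x 10000 = 126.51 g/(m^2*h)


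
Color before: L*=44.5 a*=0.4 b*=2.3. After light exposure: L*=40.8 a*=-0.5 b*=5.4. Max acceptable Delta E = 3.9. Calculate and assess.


Delta E = 4.91
Passes: No


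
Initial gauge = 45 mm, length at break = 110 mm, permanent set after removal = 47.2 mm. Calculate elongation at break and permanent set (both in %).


Elongation at break = 144.4%
Permanent set = 4.9%

Elongation at break = (110 - 45) / 45 x 100 = 144.4%
Permanent set = (47.2 - 45) / 45 x 100 = 4.9%


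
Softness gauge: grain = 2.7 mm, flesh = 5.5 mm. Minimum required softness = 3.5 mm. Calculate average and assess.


Average softness = 4.10 mm
Meets requirement: Yes

Average = (2.7 + 5.5) / 2 = 4.10 mm
Minimum = 3.5 mm
Meets requirement: Yes


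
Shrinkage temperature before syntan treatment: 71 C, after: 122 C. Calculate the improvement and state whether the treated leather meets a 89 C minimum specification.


Improvement = 122 - 71 = 51 C
Spec check: 122 C >= 89 C? Yes


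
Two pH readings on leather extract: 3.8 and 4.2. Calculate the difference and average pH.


Difference = |3.8 - 4.2| = 0.4
Average = (3.8 + 4.2) / 2 = 4.00


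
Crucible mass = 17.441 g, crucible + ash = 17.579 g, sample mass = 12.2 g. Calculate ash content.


Ash mass = 17.579 - 17.441 = 0.138 g
Ash% = 0.138 / 12.2 x 100 = 1.13%


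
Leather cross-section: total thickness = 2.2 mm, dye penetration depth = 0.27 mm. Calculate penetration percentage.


12.3%

Penetration% = 0.27 / 2.2 x 100
Penetration = 12.3%


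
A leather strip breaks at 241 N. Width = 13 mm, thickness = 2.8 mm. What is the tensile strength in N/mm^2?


6.62 N/mm^2


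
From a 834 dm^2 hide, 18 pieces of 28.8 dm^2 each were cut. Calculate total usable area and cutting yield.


Usable area = 518.4 dm^2
Yield = 62.2%


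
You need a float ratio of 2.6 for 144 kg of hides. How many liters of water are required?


Water = hide weight x target ratio
Water = 144 x 2.6 = 374.4 L


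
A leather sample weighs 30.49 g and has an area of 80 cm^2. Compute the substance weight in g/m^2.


Substance weight = mass / area x 10000
SW = 30.49 / 80 x 10000
SW = 3811.3 g/m^2


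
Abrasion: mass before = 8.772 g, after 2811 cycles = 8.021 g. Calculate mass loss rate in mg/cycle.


0.267 mg/cycle


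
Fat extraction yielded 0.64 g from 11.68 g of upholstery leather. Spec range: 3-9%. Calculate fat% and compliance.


Fat content = 5.5%
Compliant: Yes

Fat% = 0.64 / 11.68 x 100 = 5.5%
Spec range: 3-9%
Compliant: Yes


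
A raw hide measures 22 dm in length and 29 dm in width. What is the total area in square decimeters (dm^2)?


Area = length x width
Area = 22 x 29 = 638 dm^2


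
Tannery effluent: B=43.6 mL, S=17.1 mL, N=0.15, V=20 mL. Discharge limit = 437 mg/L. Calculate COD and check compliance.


COD = (43.6 - 17.1) x 0.15 x 8000 / 20 = 1590.0 mg/L
Limit: 437 mg/L
Compliant: No


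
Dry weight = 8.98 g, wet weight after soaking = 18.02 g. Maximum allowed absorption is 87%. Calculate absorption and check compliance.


Absorption = 100.7%
Compliant: No

WA = (18.02 - 8.98) / 8.98 x 100 = 100.7%
Maximum allowed: 87%
Compliant: No


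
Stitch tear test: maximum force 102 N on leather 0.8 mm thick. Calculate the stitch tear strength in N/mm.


Stitch tear strength = force / thickness
STS = 102 / 0.8 = 127.5 N/mm


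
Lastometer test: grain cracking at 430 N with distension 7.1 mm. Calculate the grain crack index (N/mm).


Grain crack index = force / distension
Index = 430 / 7.1 = 60.6 N/mm


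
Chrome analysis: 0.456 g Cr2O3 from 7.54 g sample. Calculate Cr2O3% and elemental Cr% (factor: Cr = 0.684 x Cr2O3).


Cr2O3 = 6.05%
Cr = 4.14%

Cr2O3% = 0.456 / 7.54 x 100 = 6.05%
Cr% = 6.05 x 0.684 = 4.14%


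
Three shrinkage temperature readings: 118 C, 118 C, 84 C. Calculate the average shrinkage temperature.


Average = (118 + 118 + 84) / 3
Average = 320 / 3 = 106.7 C


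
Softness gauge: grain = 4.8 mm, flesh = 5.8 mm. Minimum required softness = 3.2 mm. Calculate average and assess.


Average softness = 5.30 mm
Meets requirement: Yes

Average = (4.8 + 5.8) / 2 = 5.30 mm
Minimum = 3.2 mm
Meets requirement: Yes


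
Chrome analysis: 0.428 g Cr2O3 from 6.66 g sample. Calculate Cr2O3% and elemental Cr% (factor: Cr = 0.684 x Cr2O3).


Cr2O3% = 0.428 / 6.66 x 100 = 6.43%
Cr% = 6.43 x 0.684 = 4.40%


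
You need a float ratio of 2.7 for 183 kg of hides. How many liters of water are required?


494.1 L

Water = hide weight x target ratio
Water = 183 x 2.7 = 494.1 L


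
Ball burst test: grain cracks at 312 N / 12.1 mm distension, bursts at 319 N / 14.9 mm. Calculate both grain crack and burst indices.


Crack index = 25.8 N/mm
Burst index = 21.4 N/mm

Crack index = 312 / 12.1 = 25.8 N/mm
Burst index = 319 / 14.9 = 21.4 N/mm


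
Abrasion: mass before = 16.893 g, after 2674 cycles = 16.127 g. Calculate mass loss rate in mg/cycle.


Mass loss = 16.893 - 16.127 = 0.766 g
Rate = 0.766 / 2674 x 1000 = 0.286 mg/cycle


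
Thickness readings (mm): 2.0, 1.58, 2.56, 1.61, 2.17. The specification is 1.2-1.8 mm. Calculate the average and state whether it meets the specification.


Sum = 9.92
Average = 9.92 / 5 = 1.98 mm
Specification range: 1.2 to 1.8 mm
Within spec: No


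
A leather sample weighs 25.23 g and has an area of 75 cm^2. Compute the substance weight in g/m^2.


Substance weight = mass / area x 10000
SW = 25.23 / 75 x 10000
SW = 3364.0 g/m^2


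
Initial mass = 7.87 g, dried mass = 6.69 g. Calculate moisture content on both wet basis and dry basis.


Moisture lost = 7.87 - 6.69 = 1.18 g
Wet basis MC = 1.18 / 7.87 x 100 = 15.0%
Dry basis MC = 1.18 / 6.69 x 100 = 17.6%


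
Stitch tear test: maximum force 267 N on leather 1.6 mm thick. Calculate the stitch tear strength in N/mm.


166.9 N/mm


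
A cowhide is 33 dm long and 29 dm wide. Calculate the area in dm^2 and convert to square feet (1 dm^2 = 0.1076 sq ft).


957 dm^2
102.97 sq ft


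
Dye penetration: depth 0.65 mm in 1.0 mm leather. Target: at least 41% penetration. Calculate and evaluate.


Penetration = 65.0%
Meets target: Yes

Penetration = 0.65 / 1.0 x 100 = 65.0%
Target: 41%
Meets target: Yes


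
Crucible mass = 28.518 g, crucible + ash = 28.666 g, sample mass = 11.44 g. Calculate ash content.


Ash mass = 0.148 g
Ash content = 1.29%


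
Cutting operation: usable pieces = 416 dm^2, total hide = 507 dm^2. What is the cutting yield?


Yield = usable / total x 100
Yield = 416 / 507 x 100 = 82.1%


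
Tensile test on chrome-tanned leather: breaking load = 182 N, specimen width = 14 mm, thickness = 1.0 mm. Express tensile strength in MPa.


13.00 MPa


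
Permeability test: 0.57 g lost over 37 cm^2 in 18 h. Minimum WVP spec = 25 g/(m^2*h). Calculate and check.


WVP = 0.57 / (37 x 18) x 10000 = 8.56 g/(m^2*h)
Minimum: 25 g/(m^2*h)
Meets spec: No


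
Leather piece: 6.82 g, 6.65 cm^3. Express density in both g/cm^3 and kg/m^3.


Density = 6.82 / 6.65 = 1.026 g/cm^3
Convert: 1.026 x 1000 = 1026 kg/m^3


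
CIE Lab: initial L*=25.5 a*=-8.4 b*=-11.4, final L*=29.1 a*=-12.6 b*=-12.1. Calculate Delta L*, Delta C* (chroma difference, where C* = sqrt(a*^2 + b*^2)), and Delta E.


Delta L* = 29.1 - 25.5 = 3.6
C1* = sqrt((-8.4)^2 + (-11.4)^2) = 14.161
C2* = sqrt((-12.6)^2 + (-12.1)^2) = 17.469
Delta C* = 17.469 - 14.161 = 3.31
Delta E = sqrt((3.6)^2 + (-4.2)^2 + (-0.7)^2) = 5.58


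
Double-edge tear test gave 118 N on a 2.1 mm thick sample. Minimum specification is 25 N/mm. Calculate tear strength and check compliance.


Tear strength = 118 / 2.1 = 56.2 N/mm
Required minimum = 25 N/mm
Compliant: Yes


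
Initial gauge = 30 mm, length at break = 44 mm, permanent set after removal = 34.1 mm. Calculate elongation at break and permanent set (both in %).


Elongation at break = 46.7%
Permanent set = 13.7%

Elongation at break = (44 - 30) / 30 x 100 = 46.7%
Permanent set = (34.1 - 30) / 30 x 100 = 13.7%


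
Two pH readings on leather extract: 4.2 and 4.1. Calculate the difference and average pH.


Difference = 0.1
Average pH = 4.15

Difference = |4.2 - 4.1| = 0.1
Average = (4.2 + 4.1) / 2 = 4.15


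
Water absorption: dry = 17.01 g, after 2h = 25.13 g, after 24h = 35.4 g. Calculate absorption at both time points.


WA (2h) = (25.13 - 17.01) / 17.01 x 100 = 47.7%
WA (24h) = (35.4 - 17.01) / 17.01 x 100 = 108.1%


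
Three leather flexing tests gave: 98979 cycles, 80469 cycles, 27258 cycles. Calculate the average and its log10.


Average = (98979 + 80469 + 27258) / 3 = 68902 cycles
log10(68902) = 4.84


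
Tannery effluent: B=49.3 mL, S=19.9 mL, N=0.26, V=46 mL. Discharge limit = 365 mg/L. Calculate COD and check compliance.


COD = (49.3 - 19.9) x 0.26 x 8000 / 46 = 1329.4 mg/L
Limit: 365 mg/L
Compliant: No


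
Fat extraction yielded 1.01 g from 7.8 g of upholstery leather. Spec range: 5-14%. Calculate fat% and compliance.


Fat% = 1.01 / 7.8 x 100 = 12.9%
Spec range: 5-14%
Compliant: Yes


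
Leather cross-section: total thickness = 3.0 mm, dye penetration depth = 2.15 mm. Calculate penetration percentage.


71.7%


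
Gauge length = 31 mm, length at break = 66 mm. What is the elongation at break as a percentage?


112.9%

Extension = 66 - 31 = 35 mm
Elongation = 35 / 31 x 100 = 112.9%


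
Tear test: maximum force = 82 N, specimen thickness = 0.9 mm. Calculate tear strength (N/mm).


91.1 N/mm

Tear strength = force / thickness
Tear = 82 / 0.9 = 91.1 N/mm


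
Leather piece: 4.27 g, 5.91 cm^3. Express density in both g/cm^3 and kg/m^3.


0.723 g/cm^3
723 kg/m^3

Density = 4.27 / 5.91 = 0.723 g/cm^3
Convert: 0.723 x 1000 = 723 kg/m^3


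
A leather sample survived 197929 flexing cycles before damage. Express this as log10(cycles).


5.30

log10(197929) = 5.30


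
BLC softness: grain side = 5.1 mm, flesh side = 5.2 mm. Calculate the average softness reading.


5.15 mm

Average = (5.1 + 5.2) / 2
Average = 5.15 mm


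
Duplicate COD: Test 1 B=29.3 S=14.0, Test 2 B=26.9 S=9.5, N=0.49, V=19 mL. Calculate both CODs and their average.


COD1 = (29.3 - 14.0) x 0.49 x 8000 / 19 = 3156.6 mg/L
COD2 = (26.9 - 9.5) x 0.49 x 8000 / 19 = 3589.9 mg/L
Average = (3156.6 + 3589.9) / 2 = 3373.3 mg/L


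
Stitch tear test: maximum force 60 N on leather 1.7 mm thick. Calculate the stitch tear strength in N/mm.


35.3 N/mm


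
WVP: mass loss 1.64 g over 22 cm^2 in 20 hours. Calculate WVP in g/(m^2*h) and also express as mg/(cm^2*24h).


WVP = 37.27 g/(m^2*h)
Daily rate = 89.45 mg/(cm^2*24h)

WVP = 1.64 / (22 x 20) x 10000 = 37.27 g/(m^2*h)
Mass loss in mg = 1.64 x 1000 = 1640 mg
Per cm^2 per 24h in mg: 1640 x 24 / (22 x 20) = 39360 / 440 = 89.45 mg/(cm^2*24h)


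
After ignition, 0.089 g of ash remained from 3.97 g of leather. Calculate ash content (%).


Ash% = 0.089 / 3.97 x 100
Ash% = 2.24%


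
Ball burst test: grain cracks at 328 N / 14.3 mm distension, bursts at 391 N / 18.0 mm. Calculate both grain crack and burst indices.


Crack index = 328 / 14.3 = 22.9 N/mm
Burst index = 391 / 18.0 = 21.7 N/mm


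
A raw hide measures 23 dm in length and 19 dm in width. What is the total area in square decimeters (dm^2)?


Area = length x width
Area = 23 x 19 = 437 dm^2


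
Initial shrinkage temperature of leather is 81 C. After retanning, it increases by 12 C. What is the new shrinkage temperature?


New Ts = 81 + 12 = 93 C


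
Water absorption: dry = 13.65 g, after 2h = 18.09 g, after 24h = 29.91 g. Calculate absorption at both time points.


2h absorption = 32.5%
24h absorption = 119.1%


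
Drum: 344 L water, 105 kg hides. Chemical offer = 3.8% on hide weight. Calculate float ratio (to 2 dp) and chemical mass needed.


Float ratio = 3.28
Chemical needed = 3.99 kg

Float ratio = 344 / 105 = 3.28
Chemical = 105 x 3.8 / 100 = 3.99 kg


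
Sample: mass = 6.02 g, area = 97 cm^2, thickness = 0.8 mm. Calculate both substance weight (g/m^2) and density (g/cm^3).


SW = 6.02 / 97 x 10000 = 620.6 g/m^2
Volume = 97 x 0.8 / 10 = 7.76 cm^3
Density = 6.02 / 7.76 = 0.776 g/cm^3


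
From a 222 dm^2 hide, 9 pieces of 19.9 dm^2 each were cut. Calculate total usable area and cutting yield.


Total usable = 9 x 19.9 = 179.1 dm^2
Yield = 179.1 / 222 x 100 = 80.7%


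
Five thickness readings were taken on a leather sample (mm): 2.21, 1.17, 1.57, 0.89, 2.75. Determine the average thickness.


1.72 mm

Sum = 2.21 + 1.17 + 1.57 + 0.89 + 2.75 = 8.59
Average = 8.59 / 5 = 1.72 mm


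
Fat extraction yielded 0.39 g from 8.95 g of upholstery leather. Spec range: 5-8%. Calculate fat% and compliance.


Fat% = 0.39 / 8.95 x 100 = 4.4%
Spec range: 5-8%
Compliant: No


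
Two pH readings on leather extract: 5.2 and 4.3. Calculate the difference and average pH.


Difference = 0.9
Average pH = 4.75

Difference = |5.2 - 4.3| = 0.9
Average = (5.2 + 4.3) / 2 = 4.75


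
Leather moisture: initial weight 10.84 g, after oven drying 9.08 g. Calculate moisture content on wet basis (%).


16.2%

Moisture = 10.84 - 9.08 = 1.76 g
MC = 1.76 / 10.84 x 100 = 16.2%


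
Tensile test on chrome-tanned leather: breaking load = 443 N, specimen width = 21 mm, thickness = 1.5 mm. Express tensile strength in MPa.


14.06 MPa

Cross-section = 21 x 1.5 = 31.5 mm^2
TS = 443 / 31.5 = 14.06 MPa
(1 N/mm^2 = 1 MPa)


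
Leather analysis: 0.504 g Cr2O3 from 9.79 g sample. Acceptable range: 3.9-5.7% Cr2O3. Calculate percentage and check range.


Cr2O3% = 0.504 / 9.79 x 100 = 5.15%
Acceptable range: 3.9 to 5.7%
Within range: Yes


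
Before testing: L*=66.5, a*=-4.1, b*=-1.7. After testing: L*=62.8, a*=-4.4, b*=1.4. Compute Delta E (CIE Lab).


dL = 62.8 - 66.5 = -3.7
da = -4.4 - (-4.1) = -0.3
db = 1.4 - (-1.7) = 3.1
dE = sqrt((-3.7)^2 + (-0.3)^2 + (3.1)^2) = 4.84


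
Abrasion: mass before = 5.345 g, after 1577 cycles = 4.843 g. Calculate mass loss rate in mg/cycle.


0.318 mg/cycle

Mass loss = 5.345 - 4.843 = 0.502 g
Rate = 0.502 / 1577 x 1000 = 0.318 mg/cycle


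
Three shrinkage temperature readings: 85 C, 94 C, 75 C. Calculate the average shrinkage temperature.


Average = (85 + 94 + 75) / 3
Average = 254 / 3 = 84.7 C


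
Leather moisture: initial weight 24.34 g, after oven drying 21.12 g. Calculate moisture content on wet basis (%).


Moisture = 24.34 - 21.12 = 3.22 g
MC = 3.22 / 24.34 x 100 = 13.2%


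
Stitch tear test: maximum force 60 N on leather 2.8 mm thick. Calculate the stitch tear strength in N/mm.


Stitch tear strength = force / thickness
STS = 60 / 2.8 = 21.4 N/mm


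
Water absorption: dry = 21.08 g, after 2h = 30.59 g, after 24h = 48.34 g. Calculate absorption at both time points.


WA (2h) = (30.59 - 21.08) / 21.08 x 100 = 45.1%
WA (24h) = (48.34 - 21.08) / 21.08 x 100 = 129.3%


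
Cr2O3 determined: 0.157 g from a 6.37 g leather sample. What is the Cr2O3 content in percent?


Cr2O3% = 0.157 / 6.37 x 100
Cr2O3% = 2.46%


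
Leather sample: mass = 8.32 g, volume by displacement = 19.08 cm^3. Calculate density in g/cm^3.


0.436 g/cm^3


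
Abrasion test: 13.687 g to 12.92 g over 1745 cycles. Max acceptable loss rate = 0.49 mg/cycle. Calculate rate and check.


Rate = 0.440 mg/cycle
Passes: Yes

Loss = 13.687 - 12.92 = 0.767 g
Rate = 0.767 g / 1745 cycles x 1000 = 0.440 mg/cycle
Max = 0.49 mg/cycle
Passes: Yes


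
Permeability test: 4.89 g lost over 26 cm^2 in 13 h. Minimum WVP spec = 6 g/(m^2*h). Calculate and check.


WVP = 144.67 g/(m^2*h)
Meets specification: Yes

WVP = 4.89 / (26 x 13) x 10000 = 144.67 g/(m^2*h)
Minimum: 6 g/(m^2*h)
Meets spec: Yes


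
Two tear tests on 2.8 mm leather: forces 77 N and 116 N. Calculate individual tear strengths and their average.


Tear 1 = 77 / 2.8 = 27.5 N/mm
Tear 2 = 116 / 2.8 = 41.4 N/mm
Average = (27.5 + 41.4) / 2 = 34.5 N/mm


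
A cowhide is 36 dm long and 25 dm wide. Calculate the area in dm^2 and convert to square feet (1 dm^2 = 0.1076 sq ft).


900 dm^2
96.84 sq ft


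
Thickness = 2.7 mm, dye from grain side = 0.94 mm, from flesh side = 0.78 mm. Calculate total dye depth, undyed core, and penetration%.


Total dyed = 0.94 + 0.78 = 1.72 mm
Undyed core = 2.7 - 1.72 = 0.98 mm
Penetration = 1.72 / 2.7 x 100 = 63.7%


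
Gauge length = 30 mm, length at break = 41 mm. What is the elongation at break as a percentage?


Extension = 41 - 30 = 11 mm
Elongation = 11 / 30 x 100 = 36.7%


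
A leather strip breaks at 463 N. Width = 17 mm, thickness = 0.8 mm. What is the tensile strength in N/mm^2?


34.04 N/mm^2

Cross-sectional area = 17 x 0.8 = 13.6 mm^2
Tensile strength = 463 / 13.6 = 34.04 N/mm^2


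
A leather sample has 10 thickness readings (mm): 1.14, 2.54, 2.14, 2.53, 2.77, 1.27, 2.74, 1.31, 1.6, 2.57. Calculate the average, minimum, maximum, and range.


Average = 2.06 mm
Min = 1.14 mm
Max = 2.77 mm
Range = 1.63 mm

Sum = 20.61
Average = 20.61 / 10 = 2.06 mm
Minimum = 1.14 mm
Maximum = 2.77 mm
Range = 2.77 - 1.14 = 1.63 mm


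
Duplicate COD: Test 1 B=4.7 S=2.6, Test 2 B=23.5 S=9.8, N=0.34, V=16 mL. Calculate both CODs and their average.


COD1 = (4.7 - 2.6) x 0.34 x 8000 / 16 = 357.0 mg/L
COD2 = (23.5 - 9.8) x 0.34 x 8000 / 16 = 2329.0 mg/L
Average = (357.0 + 2329.0) / 2 = 1343.0 mg/L


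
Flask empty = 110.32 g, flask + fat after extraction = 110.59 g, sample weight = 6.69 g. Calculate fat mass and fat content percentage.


Fat mass = 0.27 g
Fat content = 4.0%

Fat mass = 110.59 - 110.32 = 0.27 g
Fat% = 0.27 / 6.69 x 100 = 4.0%


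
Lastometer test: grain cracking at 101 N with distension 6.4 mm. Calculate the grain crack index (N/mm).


Grain crack index = force / distension
Index = 101 / 6.4 = 15.8 N/mm


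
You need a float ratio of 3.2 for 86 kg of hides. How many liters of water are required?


275.2 L

Water = hide weight x target ratio
Water = 86 x 3.2 = 275.2 L


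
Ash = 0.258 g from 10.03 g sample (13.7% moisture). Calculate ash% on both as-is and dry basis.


As-is ash% = 0.258 / 10.03 x 100 = 2.57%
Dry mass = 10.03 x (100 - 13.7) / 100 = 8.65589 g
Dry-basis ash% = 0.258 / 8.65589 x 100 = 2.98%


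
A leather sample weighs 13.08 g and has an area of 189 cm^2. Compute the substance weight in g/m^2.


Substance weight = mass / area x 10000
SW = 13.08 / 189 x 10000
SW = 692.1 g/m^2


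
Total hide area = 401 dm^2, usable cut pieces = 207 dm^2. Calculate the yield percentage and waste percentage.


Yield = 207 / 401 x 100 = 51.6%
Waste = 401 - 207 = 194 dm^2
Waste% = 100 - 51.6 = 48.4%


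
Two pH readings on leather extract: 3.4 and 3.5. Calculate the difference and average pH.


Difference = |3.4 - 3.5| = 0.1
Average = (3.4 + 3.5) / 2 = 3.45


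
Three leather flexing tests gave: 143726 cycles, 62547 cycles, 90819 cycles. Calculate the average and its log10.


Average = (143726 + 62547 + 90819) / 3 = 99031 cycles
log10(99031) = 5.00


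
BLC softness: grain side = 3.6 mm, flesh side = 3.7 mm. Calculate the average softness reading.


Average = (3.6 + 3.7) / 2
Average = 3.65 mm


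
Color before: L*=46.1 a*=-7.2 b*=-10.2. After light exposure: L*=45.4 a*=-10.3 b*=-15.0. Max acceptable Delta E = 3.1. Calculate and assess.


Delta E = 5.76
Passes: No

dL = -0.7, da = -3.1, db = -4.8
dE = sqrt((-0.7)^2 + (-3.1)^2 + (-4.8)^2) = 5.76
Max = 3.1
Passes: No


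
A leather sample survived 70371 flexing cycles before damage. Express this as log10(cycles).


4.85


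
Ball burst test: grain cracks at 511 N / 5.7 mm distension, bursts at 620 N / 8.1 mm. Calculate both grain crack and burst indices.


Crack index = 511 / 5.7 = 89.6 N/mm
Burst index = 620 / 8.1 = 76.5 N/mm


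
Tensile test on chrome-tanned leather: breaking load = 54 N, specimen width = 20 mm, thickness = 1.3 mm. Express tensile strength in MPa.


Cross-section = 20 x 1.3 = 26.0 mm^2
TS = 54 / 26.0 = 2.08 MPa
(1 N/mm^2 = 1 MPa)


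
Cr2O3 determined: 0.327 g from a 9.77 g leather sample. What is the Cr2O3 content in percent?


3.35%


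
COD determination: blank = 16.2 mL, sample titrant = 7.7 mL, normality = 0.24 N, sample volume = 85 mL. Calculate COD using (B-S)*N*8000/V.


COD = (16.2 - 7.7) x 0.24 x 8000 / 85
COD = 8.5 x 0.24 x 8000 / 85
COD = 192.0 mg/L


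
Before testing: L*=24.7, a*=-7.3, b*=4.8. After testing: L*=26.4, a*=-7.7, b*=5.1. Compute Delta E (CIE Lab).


Delta E = 1.77

dL = 26.4 - 24.7 = 1.7
da = -7.7 - (-7.3) = -0.4
db = 5.1 - 4.8 = 0.3
dE = sqrt((1.7)^2 + (-0.4)^2 + (0.3)^2) = 1.77
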